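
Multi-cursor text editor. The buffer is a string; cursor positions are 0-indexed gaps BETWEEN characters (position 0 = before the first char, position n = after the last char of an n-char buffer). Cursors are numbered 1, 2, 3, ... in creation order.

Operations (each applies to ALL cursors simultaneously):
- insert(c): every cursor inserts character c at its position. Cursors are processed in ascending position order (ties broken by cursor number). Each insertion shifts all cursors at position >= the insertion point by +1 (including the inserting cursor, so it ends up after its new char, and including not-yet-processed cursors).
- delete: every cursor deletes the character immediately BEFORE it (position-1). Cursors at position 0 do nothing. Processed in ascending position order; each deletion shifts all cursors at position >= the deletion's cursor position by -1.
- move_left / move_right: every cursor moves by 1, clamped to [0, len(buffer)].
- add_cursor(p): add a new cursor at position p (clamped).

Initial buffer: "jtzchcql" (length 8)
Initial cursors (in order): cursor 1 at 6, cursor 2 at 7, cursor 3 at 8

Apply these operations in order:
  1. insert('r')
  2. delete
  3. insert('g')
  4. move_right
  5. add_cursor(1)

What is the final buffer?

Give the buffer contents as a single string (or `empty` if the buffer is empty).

Answer: jtzchcgqglg

Derivation:
After op 1 (insert('r')): buffer="jtzchcrqrlr" (len 11), cursors c1@7 c2@9 c3@11, authorship ......1.2.3
After op 2 (delete): buffer="jtzchcql" (len 8), cursors c1@6 c2@7 c3@8, authorship ........
After op 3 (insert('g')): buffer="jtzchcgqglg" (len 11), cursors c1@7 c2@9 c3@11, authorship ......1.2.3
After op 4 (move_right): buffer="jtzchcgqglg" (len 11), cursors c1@8 c2@10 c3@11, authorship ......1.2.3
After op 5 (add_cursor(1)): buffer="jtzchcgqglg" (len 11), cursors c4@1 c1@8 c2@10 c3@11, authorship ......1.2.3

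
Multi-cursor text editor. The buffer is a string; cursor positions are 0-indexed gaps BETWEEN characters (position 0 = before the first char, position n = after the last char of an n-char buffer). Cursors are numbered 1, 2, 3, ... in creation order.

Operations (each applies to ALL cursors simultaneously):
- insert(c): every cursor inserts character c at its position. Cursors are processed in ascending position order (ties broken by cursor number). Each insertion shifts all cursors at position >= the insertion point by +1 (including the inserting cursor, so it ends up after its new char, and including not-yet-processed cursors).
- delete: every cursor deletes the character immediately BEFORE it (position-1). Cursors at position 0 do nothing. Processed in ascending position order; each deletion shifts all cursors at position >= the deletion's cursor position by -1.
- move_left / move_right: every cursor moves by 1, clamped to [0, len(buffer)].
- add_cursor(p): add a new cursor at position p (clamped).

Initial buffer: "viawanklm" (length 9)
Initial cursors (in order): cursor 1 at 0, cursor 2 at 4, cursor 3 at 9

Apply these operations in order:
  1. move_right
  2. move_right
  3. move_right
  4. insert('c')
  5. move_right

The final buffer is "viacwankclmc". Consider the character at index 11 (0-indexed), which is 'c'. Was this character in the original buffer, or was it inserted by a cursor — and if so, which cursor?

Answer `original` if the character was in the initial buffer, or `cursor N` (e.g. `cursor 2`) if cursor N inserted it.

After op 1 (move_right): buffer="viawanklm" (len 9), cursors c1@1 c2@5 c3@9, authorship .........
After op 2 (move_right): buffer="viawanklm" (len 9), cursors c1@2 c2@6 c3@9, authorship .........
After op 3 (move_right): buffer="viawanklm" (len 9), cursors c1@3 c2@7 c3@9, authorship .........
After op 4 (insert('c')): buffer="viacwankclmc" (len 12), cursors c1@4 c2@9 c3@12, authorship ...1....2..3
After op 5 (move_right): buffer="viacwankclmc" (len 12), cursors c1@5 c2@10 c3@12, authorship ...1....2..3
Authorship (.=original, N=cursor N): . . . 1 . . . . 2 . . 3
Index 11: author = 3

Answer: cursor 3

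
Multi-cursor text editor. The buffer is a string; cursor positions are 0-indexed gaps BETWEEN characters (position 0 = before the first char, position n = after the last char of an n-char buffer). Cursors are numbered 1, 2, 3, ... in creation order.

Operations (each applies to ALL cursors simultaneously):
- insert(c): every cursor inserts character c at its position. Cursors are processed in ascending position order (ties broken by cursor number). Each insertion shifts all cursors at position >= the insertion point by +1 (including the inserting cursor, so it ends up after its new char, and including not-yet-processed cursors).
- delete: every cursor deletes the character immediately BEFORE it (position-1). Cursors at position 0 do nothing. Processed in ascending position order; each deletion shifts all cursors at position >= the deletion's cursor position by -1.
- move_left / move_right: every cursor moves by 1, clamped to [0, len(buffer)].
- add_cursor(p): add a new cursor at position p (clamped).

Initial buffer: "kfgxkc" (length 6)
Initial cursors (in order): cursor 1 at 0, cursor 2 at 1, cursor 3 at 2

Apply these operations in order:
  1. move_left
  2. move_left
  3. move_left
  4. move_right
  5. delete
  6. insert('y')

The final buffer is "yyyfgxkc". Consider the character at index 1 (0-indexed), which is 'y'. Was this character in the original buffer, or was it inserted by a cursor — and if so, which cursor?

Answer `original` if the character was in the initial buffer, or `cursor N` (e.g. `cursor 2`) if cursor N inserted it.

After op 1 (move_left): buffer="kfgxkc" (len 6), cursors c1@0 c2@0 c3@1, authorship ......
After op 2 (move_left): buffer="kfgxkc" (len 6), cursors c1@0 c2@0 c3@0, authorship ......
After op 3 (move_left): buffer="kfgxkc" (len 6), cursors c1@0 c2@0 c3@0, authorship ......
After op 4 (move_right): buffer="kfgxkc" (len 6), cursors c1@1 c2@1 c3@1, authorship ......
After op 5 (delete): buffer="fgxkc" (len 5), cursors c1@0 c2@0 c3@0, authorship .....
After op 6 (insert('y')): buffer="yyyfgxkc" (len 8), cursors c1@3 c2@3 c3@3, authorship 123.....
Authorship (.=original, N=cursor N): 1 2 3 . . . . .
Index 1: author = 2

Answer: cursor 2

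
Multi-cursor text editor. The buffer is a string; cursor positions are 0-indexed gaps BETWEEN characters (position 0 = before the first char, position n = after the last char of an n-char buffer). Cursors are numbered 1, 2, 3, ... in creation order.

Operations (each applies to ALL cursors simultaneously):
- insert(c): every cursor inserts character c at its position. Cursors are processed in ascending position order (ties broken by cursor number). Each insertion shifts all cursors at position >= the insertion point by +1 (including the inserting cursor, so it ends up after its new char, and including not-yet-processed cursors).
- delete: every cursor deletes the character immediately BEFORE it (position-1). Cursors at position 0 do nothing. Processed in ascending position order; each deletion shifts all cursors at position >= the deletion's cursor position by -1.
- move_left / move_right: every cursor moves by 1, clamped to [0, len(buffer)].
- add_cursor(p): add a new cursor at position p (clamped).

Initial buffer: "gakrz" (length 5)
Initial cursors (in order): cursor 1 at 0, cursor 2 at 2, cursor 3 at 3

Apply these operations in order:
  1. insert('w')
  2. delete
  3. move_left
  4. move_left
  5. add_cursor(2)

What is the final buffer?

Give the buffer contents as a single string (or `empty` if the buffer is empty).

After op 1 (insert('w')): buffer="wgawkwrz" (len 8), cursors c1@1 c2@4 c3@6, authorship 1..2.3..
After op 2 (delete): buffer="gakrz" (len 5), cursors c1@0 c2@2 c3@3, authorship .....
After op 3 (move_left): buffer="gakrz" (len 5), cursors c1@0 c2@1 c3@2, authorship .....
After op 4 (move_left): buffer="gakrz" (len 5), cursors c1@0 c2@0 c3@1, authorship .....
After op 5 (add_cursor(2)): buffer="gakrz" (len 5), cursors c1@0 c2@0 c3@1 c4@2, authorship .....

Answer: gakrz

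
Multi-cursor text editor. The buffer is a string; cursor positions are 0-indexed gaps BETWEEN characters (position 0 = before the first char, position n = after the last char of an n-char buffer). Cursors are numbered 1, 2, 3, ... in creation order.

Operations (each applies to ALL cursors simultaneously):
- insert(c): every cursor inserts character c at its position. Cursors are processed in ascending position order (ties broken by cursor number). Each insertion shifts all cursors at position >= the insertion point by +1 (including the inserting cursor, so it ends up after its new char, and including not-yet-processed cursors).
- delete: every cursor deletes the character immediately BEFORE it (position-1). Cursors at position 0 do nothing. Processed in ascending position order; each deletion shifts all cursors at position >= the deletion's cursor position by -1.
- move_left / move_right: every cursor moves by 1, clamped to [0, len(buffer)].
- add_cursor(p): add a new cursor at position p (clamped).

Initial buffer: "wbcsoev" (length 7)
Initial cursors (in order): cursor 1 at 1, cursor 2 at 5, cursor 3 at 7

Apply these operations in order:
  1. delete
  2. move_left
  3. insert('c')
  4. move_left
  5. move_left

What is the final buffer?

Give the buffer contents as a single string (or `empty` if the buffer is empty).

After op 1 (delete): buffer="bcse" (len 4), cursors c1@0 c2@3 c3@4, authorship ....
After op 2 (move_left): buffer="bcse" (len 4), cursors c1@0 c2@2 c3@3, authorship ....
After op 3 (insert('c')): buffer="cbccsce" (len 7), cursors c1@1 c2@4 c3@6, authorship 1..2.3.
After op 4 (move_left): buffer="cbccsce" (len 7), cursors c1@0 c2@3 c3@5, authorship 1..2.3.
After op 5 (move_left): buffer="cbccsce" (len 7), cursors c1@0 c2@2 c3@4, authorship 1..2.3.

Answer: cbccsce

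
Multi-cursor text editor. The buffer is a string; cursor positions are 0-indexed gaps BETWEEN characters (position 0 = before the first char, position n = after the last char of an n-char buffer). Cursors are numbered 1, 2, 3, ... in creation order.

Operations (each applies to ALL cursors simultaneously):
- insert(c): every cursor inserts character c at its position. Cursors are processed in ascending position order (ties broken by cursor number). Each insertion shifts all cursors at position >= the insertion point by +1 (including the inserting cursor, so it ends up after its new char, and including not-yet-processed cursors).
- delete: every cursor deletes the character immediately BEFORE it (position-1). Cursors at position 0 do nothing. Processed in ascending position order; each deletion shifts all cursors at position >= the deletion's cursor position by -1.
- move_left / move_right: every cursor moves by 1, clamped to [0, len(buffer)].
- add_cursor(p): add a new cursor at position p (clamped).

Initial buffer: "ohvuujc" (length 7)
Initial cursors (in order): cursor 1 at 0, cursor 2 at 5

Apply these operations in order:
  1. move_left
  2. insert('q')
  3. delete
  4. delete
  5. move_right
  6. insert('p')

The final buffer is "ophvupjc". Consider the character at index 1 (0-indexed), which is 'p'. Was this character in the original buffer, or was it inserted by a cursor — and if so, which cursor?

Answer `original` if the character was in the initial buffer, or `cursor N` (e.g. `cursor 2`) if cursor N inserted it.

After op 1 (move_left): buffer="ohvuujc" (len 7), cursors c1@0 c2@4, authorship .......
After op 2 (insert('q')): buffer="qohvuqujc" (len 9), cursors c1@1 c2@6, authorship 1....2...
After op 3 (delete): buffer="ohvuujc" (len 7), cursors c1@0 c2@4, authorship .......
After op 4 (delete): buffer="ohvujc" (len 6), cursors c1@0 c2@3, authorship ......
After op 5 (move_right): buffer="ohvujc" (len 6), cursors c1@1 c2@4, authorship ......
After op 6 (insert('p')): buffer="ophvupjc" (len 8), cursors c1@2 c2@6, authorship .1...2..
Authorship (.=original, N=cursor N): . 1 . . . 2 . .
Index 1: author = 1

Answer: cursor 1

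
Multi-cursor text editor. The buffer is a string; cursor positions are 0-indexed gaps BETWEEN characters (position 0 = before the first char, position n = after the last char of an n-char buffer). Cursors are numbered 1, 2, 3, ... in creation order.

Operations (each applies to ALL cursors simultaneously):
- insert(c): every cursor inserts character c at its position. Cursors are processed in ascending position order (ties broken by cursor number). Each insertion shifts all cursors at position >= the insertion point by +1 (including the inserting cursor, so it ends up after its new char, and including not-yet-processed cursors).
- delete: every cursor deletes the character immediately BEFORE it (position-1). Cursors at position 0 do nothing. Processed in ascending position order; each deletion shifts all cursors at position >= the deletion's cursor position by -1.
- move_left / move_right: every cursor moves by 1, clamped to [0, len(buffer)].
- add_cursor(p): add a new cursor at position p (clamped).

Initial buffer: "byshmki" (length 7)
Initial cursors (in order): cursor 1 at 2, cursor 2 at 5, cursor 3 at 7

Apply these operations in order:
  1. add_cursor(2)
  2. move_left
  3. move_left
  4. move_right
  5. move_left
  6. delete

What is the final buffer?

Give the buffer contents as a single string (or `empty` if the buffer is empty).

Answer: byhki

Derivation:
After op 1 (add_cursor(2)): buffer="byshmki" (len 7), cursors c1@2 c4@2 c2@5 c3@7, authorship .......
After op 2 (move_left): buffer="byshmki" (len 7), cursors c1@1 c4@1 c2@4 c3@6, authorship .......
After op 3 (move_left): buffer="byshmki" (len 7), cursors c1@0 c4@0 c2@3 c3@5, authorship .......
After op 4 (move_right): buffer="byshmki" (len 7), cursors c1@1 c4@1 c2@4 c3@6, authorship .......
After op 5 (move_left): buffer="byshmki" (len 7), cursors c1@0 c4@0 c2@3 c3@5, authorship .......
After op 6 (delete): buffer="byhki" (len 5), cursors c1@0 c4@0 c2@2 c3@3, authorship .....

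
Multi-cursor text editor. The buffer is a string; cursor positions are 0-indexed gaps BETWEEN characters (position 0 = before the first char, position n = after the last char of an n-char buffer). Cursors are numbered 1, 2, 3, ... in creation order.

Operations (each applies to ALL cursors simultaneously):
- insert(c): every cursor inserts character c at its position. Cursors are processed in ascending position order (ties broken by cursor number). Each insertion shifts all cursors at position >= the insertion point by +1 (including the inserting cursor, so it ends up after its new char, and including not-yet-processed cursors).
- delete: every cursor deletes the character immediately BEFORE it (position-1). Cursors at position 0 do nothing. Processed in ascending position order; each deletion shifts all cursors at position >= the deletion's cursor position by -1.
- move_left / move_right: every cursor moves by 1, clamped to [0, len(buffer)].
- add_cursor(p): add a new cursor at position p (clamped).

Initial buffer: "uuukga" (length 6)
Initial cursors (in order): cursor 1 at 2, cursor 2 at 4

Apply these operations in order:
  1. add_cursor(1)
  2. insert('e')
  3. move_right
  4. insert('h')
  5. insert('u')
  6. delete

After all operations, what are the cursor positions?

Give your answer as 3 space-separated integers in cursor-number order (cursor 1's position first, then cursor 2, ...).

Answer: 7 11 4

Derivation:
After op 1 (add_cursor(1)): buffer="uuukga" (len 6), cursors c3@1 c1@2 c2@4, authorship ......
After op 2 (insert('e')): buffer="ueueukega" (len 9), cursors c3@2 c1@4 c2@7, authorship .3.1..2..
After op 3 (move_right): buffer="ueueukega" (len 9), cursors c3@3 c1@5 c2@8, authorship .3.1..2..
After op 4 (insert('h')): buffer="ueuheuhkegha" (len 12), cursors c3@4 c1@7 c2@11, authorship .3.31.1.2.2.
After op 5 (insert('u')): buffer="ueuhueuhukeghua" (len 15), cursors c3@5 c1@9 c2@14, authorship .3.331.11.2.22.
After op 6 (delete): buffer="ueuheuhkegha" (len 12), cursors c3@4 c1@7 c2@11, authorship .3.31.1.2.2.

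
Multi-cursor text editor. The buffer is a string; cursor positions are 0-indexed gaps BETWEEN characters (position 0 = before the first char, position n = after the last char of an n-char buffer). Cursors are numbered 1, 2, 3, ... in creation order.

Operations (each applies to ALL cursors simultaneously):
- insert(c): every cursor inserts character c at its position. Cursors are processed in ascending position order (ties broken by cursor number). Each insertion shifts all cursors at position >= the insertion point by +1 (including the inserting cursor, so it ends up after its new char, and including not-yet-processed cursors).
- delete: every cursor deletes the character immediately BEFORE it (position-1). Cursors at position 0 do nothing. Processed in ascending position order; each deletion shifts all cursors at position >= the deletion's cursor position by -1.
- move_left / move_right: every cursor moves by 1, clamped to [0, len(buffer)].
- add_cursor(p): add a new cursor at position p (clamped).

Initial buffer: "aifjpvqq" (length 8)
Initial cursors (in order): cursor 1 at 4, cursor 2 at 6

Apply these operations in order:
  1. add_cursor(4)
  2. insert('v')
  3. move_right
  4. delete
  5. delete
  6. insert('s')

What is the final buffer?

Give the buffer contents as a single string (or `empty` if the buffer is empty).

After op 1 (add_cursor(4)): buffer="aifjpvqq" (len 8), cursors c1@4 c3@4 c2@6, authorship ........
After op 2 (insert('v')): buffer="aifjvvpvvqq" (len 11), cursors c1@6 c3@6 c2@9, authorship ....13..2..
After op 3 (move_right): buffer="aifjvvpvvqq" (len 11), cursors c1@7 c3@7 c2@10, authorship ....13..2..
After op 4 (delete): buffer="aifjvvvq" (len 8), cursors c1@5 c3@5 c2@7, authorship ....1.2.
After op 5 (delete): buffer="aifvq" (len 5), cursors c1@3 c3@3 c2@4, authorship .....
After op 6 (insert('s')): buffer="aifssvsq" (len 8), cursors c1@5 c3@5 c2@7, authorship ...13.2.

Answer: aifssvsq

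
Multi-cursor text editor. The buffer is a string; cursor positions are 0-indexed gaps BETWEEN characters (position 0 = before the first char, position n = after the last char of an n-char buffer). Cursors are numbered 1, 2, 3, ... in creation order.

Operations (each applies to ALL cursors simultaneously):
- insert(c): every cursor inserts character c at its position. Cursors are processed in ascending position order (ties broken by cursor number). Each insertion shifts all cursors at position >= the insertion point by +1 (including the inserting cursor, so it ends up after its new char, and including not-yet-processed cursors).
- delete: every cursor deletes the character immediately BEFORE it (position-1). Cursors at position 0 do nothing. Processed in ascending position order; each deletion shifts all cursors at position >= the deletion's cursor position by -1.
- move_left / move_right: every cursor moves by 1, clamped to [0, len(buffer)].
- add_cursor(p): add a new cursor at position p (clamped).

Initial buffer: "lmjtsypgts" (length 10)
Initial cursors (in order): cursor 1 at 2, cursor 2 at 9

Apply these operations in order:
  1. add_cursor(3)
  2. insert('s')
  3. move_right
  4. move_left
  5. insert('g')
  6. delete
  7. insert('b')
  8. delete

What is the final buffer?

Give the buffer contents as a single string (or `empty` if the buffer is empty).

After op 1 (add_cursor(3)): buffer="lmjtsypgts" (len 10), cursors c1@2 c3@3 c2@9, authorship ..........
After op 2 (insert('s')): buffer="lmsjstsypgtss" (len 13), cursors c1@3 c3@5 c2@12, authorship ..1.3......2.
After op 3 (move_right): buffer="lmsjstsypgtss" (len 13), cursors c1@4 c3@6 c2@13, authorship ..1.3......2.
After op 4 (move_left): buffer="lmsjstsypgtss" (len 13), cursors c1@3 c3@5 c2@12, authorship ..1.3......2.
After op 5 (insert('g')): buffer="lmsgjsgtsypgtsgs" (len 16), cursors c1@4 c3@7 c2@15, authorship ..11.33......22.
After op 6 (delete): buffer="lmsjstsypgtss" (len 13), cursors c1@3 c3@5 c2@12, authorship ..1.3......2.
After op 7 (insert('b')): buffer="lmsbjsbtsypgtsbs" (len 16), cursors c1@4 c3@7 c2@15, authorship ..11.33......22.
After op 8 (delete): buffer="lmsjstsypgtss" (len 13), cursors c1@3 c3@5 c2@12, authorship ..1.3......2.

Answer: lmsjstsypgtss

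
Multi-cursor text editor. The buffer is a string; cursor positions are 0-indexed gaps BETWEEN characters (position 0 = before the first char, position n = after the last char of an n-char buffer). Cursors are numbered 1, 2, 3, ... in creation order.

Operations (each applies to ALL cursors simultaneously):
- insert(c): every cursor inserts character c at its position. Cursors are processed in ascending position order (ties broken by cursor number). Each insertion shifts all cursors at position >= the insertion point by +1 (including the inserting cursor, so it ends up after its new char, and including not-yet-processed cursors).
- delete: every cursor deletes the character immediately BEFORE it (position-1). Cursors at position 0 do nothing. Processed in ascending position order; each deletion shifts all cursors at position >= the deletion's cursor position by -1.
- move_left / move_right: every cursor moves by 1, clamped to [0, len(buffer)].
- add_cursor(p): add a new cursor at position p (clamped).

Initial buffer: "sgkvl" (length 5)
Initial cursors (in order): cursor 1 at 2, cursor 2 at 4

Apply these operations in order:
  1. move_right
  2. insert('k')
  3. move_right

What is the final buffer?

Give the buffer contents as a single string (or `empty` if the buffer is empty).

Answer: sgkkvlk

Derivation:
After op 1 (move_right): buffer="sgkvl" (len 5), cursors c1@3 c2@5, authorship .....
After op 2 (insert('k')): buffer="sgkkvlk" (len 7), cursors c1@4 c2@7, authorship ...1..2
After op 3 (move_right): buffer="sgkkvlk" (len 7), cursors c1@5 c2@7, authorship ...1..2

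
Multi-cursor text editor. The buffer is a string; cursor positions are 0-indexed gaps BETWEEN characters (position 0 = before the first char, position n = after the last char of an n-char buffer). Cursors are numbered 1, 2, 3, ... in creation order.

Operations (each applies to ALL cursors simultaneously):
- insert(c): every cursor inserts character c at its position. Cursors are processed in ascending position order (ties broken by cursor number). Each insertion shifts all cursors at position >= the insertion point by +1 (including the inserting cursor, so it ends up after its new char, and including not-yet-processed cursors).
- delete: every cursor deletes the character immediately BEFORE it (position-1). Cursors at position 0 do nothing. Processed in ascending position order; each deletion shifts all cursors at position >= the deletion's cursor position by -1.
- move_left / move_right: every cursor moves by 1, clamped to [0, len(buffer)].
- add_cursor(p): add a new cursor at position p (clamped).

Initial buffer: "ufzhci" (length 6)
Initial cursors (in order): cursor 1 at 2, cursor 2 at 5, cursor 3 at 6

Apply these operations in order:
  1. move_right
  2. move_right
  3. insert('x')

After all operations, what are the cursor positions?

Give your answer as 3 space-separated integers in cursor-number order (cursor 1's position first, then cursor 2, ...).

After op 1 (move_right): buffer="ufzhci" (len 6), cursors c1@3 c2@6 c3@6, authorship ......
After op 2 (move_right): buffer="ufzhci" (len 6), cursors c1@4 c2@6 c3@6, authorship ......
After op 3 (insert('x')): buffer="ufzhxcixx" (len 9), cursors c1@5 c2@9 c3@9, authorship ....1..23

Answer: 5 9 9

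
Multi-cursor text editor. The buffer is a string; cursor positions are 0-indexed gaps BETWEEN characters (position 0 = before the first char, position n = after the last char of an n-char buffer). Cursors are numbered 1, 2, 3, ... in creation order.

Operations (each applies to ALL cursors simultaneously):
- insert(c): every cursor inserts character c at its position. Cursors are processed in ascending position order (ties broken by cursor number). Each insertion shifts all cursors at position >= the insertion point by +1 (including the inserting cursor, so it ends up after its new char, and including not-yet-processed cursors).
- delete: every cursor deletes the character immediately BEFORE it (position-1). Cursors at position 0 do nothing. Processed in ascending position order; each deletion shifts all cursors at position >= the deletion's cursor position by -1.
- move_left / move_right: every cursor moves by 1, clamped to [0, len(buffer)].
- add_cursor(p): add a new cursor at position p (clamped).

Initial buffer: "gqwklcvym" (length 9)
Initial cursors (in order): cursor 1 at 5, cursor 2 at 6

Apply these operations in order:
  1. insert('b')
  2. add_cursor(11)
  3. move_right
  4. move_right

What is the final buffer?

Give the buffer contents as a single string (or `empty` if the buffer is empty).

Answer: gqwklbcbvym

Derivation:
After op 1 (insert('b')): buffer="gqwklbcbvym" (len 11), cursors c1@6 c2@8, authorship .....1.2...
After op 2 (add_cursor(11)): buffer="gqwklbcbvym" (len 11), cursors c1@6 c2@8 c3@11, authorship .....1.2...
After op 3 (move_right): buffer="gqwklbcbvym" (len 11), cursors c1@7 c2@9 c3@11, authorship .....1.2...
After op 4 (move_right): buffer="gqwklbcbvym" (len 11), cursors c1@8 c2@10 c3@11, authorship .....1.2...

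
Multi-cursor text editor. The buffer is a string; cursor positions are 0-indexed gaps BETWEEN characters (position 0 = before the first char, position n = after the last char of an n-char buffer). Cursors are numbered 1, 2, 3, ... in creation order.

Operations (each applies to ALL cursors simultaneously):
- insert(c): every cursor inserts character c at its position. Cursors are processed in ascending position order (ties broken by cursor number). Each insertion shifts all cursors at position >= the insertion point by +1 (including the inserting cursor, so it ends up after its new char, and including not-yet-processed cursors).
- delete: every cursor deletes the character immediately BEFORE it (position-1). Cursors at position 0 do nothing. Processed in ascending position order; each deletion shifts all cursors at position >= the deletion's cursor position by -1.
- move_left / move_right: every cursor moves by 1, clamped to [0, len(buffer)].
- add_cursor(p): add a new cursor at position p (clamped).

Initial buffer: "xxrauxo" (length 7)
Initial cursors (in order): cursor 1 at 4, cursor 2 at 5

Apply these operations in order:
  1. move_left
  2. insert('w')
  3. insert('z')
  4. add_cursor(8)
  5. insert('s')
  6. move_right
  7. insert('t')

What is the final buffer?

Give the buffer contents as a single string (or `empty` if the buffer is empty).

After op 1 (move_left): buffer="xxrauxo" (len 7), cursors c1@3 c2@4, authorship .......
After op 2 (insert('w')): buffer="xxrwawuxo" (len 9), cursors c1@4 c2@6, authorship ...1.2...
After op 3 (insert('z')): buffer="xxrwzawzuxo" (len 11), cursors c1@5 c2@8, authorship ...11.22...
After op 4 (add_cursor(8)): buffer="xxrwzawzuxo" (len 11), cursors c1@5 c2@8 c3@8, authorship ...11.22...
After op 5 (insert('s')): buffer="xxrwzsawzssuxo" (len 14), cursors c1@6 c2@11 c3@11, authorship ...111.2223...
After op 6 (move_right): buffer="xxrwzsawzssuxo" (len 14), cursors c1@7 c2@12 c3@12, authorship ...111.2223...
After op 7 (insert('t')): buffer="xxrwzsatwzssuttxo" (len 17), cursors c1@8 c2@15 c3@15, authorship ...111.12223.23..

Answer: xxrwzsatwzssuttxo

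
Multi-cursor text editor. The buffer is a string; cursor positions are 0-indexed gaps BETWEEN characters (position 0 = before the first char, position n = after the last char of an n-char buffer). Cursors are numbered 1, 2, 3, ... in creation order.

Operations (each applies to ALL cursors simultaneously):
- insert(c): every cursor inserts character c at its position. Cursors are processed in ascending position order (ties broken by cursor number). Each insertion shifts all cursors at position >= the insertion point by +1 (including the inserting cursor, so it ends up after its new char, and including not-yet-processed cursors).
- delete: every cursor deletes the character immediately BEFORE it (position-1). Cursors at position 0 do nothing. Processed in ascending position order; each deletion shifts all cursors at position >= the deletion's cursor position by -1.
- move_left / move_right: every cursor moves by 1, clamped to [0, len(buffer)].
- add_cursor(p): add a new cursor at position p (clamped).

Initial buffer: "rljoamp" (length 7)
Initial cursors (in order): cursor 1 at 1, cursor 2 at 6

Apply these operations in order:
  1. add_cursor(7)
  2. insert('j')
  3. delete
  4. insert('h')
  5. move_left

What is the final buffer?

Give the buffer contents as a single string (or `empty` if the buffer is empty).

Answer: rhljoamhph

Derivation:
After op 1 (add_cursor(7)): buffer="rljoamp" (len 7), cursors c1@1 c2@6 c3@7, authorship .......
After op 2 (insert('j')): buffer="rjljoamjpj" (len 10), cursors c1@2 c2@8 c3@10, authorship .1.....2.3
After op 3 (delete): buffer="rljoamp" (len 7), cursors c1@1 c2@6 c3@7, authorship .......
After op 4 (insert('h')): buffer="rhljoamhph" (len 10), cursors c1@2 c2@8 c3@10, authorship .1.....2.3
After op 5 (move_left): buffer="rhljoamhph" (len 10), cursors c1@1 c2@7 c3@9, authorship .1.....2.3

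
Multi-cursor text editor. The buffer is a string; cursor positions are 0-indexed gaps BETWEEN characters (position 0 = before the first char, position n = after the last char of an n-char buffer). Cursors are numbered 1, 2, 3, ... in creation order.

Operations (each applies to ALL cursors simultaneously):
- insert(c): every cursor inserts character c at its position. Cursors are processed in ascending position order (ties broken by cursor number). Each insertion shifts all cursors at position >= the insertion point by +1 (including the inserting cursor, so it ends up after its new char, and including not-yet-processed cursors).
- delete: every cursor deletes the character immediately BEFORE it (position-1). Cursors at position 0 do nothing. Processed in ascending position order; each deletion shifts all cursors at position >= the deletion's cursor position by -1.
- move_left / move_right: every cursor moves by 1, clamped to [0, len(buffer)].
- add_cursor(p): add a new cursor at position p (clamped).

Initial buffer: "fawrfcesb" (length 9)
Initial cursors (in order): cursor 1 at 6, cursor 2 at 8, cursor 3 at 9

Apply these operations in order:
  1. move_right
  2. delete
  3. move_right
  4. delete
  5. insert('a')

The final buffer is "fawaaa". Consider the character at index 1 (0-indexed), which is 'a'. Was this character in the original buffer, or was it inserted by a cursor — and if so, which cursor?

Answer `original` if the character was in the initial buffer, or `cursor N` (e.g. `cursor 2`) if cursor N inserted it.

Answer: original

Derivation:
After op 1 (move_right): buffer="fawrfcesb" (len 9), cursors c1@7 c2@9 c3@9, authorship .........
After op 2 (delete): buffer="fawrfc" (len 6), cursors c1@6 c2@6 c3@6, authorship ......
After op 3 (move_right): buffer="fawrfc" (len 6), cursors c1@6 c2@6 c3@6, authorship ......
After op 4 (delete): buffer="faw" (len 3), cursors c1@3 c2@3 c3@3, authorship ...
After op 5 (insert('a')): buffer="fawaaa" (len 6), cursors c1@6 c2@6 c3@6, authorship ...123
Authorship (.=original, N=cursor N): . . . 1 2 3
Index 1: author = original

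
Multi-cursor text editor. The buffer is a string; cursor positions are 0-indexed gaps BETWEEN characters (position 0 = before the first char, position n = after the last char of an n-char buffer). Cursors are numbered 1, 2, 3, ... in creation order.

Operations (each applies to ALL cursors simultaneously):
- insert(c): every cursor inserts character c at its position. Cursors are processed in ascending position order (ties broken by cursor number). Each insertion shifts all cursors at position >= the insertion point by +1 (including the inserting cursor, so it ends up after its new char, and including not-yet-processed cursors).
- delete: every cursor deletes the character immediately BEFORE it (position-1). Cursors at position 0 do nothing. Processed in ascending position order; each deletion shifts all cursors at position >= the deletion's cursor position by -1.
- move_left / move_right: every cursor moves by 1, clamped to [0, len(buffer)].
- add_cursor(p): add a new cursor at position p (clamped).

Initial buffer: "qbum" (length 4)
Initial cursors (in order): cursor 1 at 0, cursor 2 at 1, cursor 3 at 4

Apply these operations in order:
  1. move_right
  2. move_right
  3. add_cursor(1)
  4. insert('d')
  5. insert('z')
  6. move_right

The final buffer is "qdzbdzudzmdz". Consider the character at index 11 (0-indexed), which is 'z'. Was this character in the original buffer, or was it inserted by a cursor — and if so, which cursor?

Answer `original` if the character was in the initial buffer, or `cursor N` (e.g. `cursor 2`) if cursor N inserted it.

After op 1 (move_right): buffer="qbum" (len 4), cursors c1@1 c2@2 c3@4, authorship ....
After op 2 (move_right): buffer="qbum" (len 4), cursors c1@2 c2@3 c3@4, authorship ....
After op 3 (add_cursor(1)): buffer="qbum" (len 4), cursors c4@1 c1@2 c2@3 c3@4, authorship ....
After op 4 (insert('d')): buffer="qdbdudmd" (len 8), cursors c4@2 c1@4 c2@6 c3@8, authorship .4.1.2.3
After op 5 (insert('z')): buffer="qdzbdzudzmdz" (len 12), cursors c4@3 c1@6 c2@9 c3@12, authorship .44.11.22.33
After op 6 (move_right): buffer="qdzbdzudzmdz" (len 12), cursors c4@4 c1@7 c2@10 c3@12, authorship .44.11.22.33
Authorship (.=original, N=cursor N): . 4 4 . 1 1 . 2 2 . 3 3
Index 11: author = 3

Answer: cursor 3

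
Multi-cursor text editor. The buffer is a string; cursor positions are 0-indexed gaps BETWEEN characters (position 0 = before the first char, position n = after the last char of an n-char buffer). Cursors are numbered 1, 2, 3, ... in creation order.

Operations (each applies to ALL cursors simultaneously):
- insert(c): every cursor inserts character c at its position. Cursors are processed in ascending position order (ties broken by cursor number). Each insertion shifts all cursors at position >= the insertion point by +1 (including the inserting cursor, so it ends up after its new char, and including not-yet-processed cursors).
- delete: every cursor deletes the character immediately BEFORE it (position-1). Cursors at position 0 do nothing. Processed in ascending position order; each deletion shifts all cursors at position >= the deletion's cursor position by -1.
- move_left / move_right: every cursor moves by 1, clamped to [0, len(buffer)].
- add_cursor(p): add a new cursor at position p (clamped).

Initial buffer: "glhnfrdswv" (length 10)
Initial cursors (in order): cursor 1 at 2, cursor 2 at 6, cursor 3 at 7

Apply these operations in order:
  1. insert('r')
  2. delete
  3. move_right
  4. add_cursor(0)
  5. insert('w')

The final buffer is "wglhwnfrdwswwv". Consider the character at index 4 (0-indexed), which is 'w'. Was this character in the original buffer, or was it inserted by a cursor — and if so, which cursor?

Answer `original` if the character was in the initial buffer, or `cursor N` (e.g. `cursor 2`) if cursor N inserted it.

Answer: cursor 1

Derivation:
After op 1 (insert('r')): buffer="glrhnfrrdrswv" (len 13), cursors c1@3 c2@8 c3@10, authorship ..1....2.3...
After op 2 (delete): buffer="glhnfrdswv" (len 10), cursors c1@2 c2@6 c3@7, authorship ..........
After op 3 (move_right): buffer="glhnfrdswv" (len 10), cursors c1@3 c2@7 c3@8, authorship ..........
After op 4 (add_cursor(0)): buffer="glhnfrdswv" (len 10), cursors c4@0 c1@3 c2@7 c3@8, authorship ..........
After op 5 (insert('w')): buffer="wglhwnfrdwswwv" (len 14), cursors c4@1 c1@5 c2@10 c3@12, authorship 4...1....2.3..
Authorship (.=original, N=cursor N): 4 . . . 1 . . . . 2 . 3 . .
Index 4: author = 1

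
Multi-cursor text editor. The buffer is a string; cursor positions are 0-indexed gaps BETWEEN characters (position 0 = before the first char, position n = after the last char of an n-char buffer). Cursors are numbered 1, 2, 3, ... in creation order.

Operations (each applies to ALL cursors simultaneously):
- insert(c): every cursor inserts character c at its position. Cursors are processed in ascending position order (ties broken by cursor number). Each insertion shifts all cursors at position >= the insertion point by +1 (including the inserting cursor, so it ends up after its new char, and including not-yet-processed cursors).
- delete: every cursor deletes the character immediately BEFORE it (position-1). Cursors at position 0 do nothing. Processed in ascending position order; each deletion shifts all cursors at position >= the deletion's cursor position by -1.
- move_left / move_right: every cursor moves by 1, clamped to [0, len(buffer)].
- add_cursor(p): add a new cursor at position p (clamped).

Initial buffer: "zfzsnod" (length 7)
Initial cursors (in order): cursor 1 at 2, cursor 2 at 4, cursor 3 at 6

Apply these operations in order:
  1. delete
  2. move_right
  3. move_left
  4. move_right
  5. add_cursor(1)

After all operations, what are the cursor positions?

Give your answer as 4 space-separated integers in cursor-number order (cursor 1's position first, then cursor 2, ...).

After op 1 (delete): buffer="zznd" (len 4), cursors c1@1 c2@2 c3@3, authorship ....
After op 2 (move_right): buffer="zznd" (len 4), cursors c1@2 c2@3 c3@4, authorship ....
After op 3 (move_left): buffer="zznd" (len 4), cursors c1@1 c2@2 c3@3, authorship ....
After op 4 (move_right): buffer="zznd" (len 4), cursors c1@2 c2@3 c3@4, authorship ....
After op 5 (add_cursor(1)): buffer="zznd" (len 4), cursors c4@1 c1@2 c2@3 c3@4, authorship ....

Answer: 2 3 4 1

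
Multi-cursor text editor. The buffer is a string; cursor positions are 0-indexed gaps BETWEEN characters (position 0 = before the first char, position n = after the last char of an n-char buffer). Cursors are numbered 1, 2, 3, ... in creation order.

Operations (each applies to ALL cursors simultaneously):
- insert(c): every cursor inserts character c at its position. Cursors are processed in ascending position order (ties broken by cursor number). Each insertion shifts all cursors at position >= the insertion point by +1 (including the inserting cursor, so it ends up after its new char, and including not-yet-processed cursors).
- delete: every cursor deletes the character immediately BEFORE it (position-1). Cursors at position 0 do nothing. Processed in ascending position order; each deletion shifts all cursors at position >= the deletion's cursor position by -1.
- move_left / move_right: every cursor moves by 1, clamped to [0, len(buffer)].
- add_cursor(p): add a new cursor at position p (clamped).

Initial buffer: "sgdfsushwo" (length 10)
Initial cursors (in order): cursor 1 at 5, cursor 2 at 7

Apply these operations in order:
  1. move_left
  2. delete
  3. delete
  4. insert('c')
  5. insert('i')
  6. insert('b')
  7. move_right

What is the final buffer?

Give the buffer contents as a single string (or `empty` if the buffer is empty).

After op 1 (move_left): buffer="sgdfsushwo" (len 10), cursors c1@4 c2@6, authorship ..........
After op 2 (delete): buffer="sgdsshwo" (len 8), cursors c1@3 c2@4, authorship ........
After op 3 (delete): buffer="sgshwo" (len 6), cursors c1@2 c2@2, authorship ......
After op 4 (insert('c')): buffer="sgccshwo" (len 8), cursors c1@4 c2@4, authorship ..12....
After op 5 (insert('i')): buffer="sgcciishwo" (len 10), cursors c1@6 c2@6, authorship ..1212....
After op 6 (insert('b')): buffer="sgcciibbshwo" (len 12), cursors c1@8 c2@8, authorship ..121212....
After op 7 (move_right): buffer="sgcciibbshwo" (len 12), cursors c1@9 c2@9, authorship ..121212....

Answer: sgcciibbshwo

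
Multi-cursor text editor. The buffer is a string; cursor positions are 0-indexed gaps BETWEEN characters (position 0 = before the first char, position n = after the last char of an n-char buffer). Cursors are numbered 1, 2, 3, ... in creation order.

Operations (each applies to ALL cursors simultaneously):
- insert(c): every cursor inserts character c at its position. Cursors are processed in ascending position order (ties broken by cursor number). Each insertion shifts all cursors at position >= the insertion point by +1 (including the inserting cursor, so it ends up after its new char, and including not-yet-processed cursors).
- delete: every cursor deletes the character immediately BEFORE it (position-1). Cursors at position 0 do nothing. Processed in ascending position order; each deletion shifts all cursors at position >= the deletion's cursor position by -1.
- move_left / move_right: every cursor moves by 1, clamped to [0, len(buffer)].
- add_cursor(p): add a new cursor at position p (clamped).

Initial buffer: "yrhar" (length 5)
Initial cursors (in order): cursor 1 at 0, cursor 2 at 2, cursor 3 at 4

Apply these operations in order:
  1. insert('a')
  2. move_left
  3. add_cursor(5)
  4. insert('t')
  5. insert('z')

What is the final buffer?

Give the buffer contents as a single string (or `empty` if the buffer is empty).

Answer: tzayrtzahtzatzar

Derivation:
After op 1 (insert('a')): buffer="ayrahaar" (len 8), cursors c1@1 c2@4 c3@7, authorship 1..2..3.
After op 2 (move_left): buffer="ayrahaar" (len 8), cursors c1@0 c2@3 c3@6, authorship 1..2..3.
After op 3 (add_cursor(5)): buffer="ayrahaar" (len 8), cursors c1@0 c2@3 c4@5 c3@6, authorship 1..2..3.
After op 4 (insert('t')): buffer="tayrtahtatar" (len 12), cursors c1@1 c2@5 c4@8 c3@10, authorship 11..22.4.33.
After op 5 (insert('z')): buffer="tzayrtzahtzatzar" (len 16), cursors c1@2 c2@7 c4@11 c3@14, authorship 111..222.44.333.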